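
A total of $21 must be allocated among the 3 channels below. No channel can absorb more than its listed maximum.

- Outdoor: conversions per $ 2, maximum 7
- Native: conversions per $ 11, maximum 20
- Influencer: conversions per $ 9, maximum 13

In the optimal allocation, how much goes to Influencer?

Rank by conversions per $: Native 11 > Influencer 9 > Outdoor 2.
Give Native 20 to hit its cap of 20 ; 1 left.
Influencer has room for 13 but only 1 remain, so it gets 1.

1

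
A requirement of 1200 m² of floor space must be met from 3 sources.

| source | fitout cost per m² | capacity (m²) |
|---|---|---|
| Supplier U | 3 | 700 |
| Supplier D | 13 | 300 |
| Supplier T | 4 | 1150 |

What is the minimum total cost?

Use sources in increasing cost order.
Supplier U at 3: take all 700 m² ; 500 still needed.
Supplier T (4): take the remaining 500 ; done.
Supplier D: unused.
Cost = 700×3 + 500×4 = 4100.

4100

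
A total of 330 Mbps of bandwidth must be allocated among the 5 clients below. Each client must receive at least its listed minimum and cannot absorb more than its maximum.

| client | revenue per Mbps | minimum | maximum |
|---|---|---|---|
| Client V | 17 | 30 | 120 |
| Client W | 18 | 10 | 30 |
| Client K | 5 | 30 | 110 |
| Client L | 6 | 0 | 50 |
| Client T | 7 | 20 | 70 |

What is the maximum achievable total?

3670

Meeting every minimum uses 30+10+30+0+20 = 90 Mbps, leaving 240.
Rank by revenue per Mbps: Client W 18 > Client V 17 > Client T 7 > Client L 6 > Client K 5.
Client W: +20 to 30 (cap) → 220 left.
Give Client V 90 more to hit its cap of 120 → 130 left.
Give Client T 50 more to hit its cap of 70 → 80 left.
Client L takes 50 more to reach its cap of 50 → 30 left.
Only 30 left; Client K takes them to reach 60.
Total = 17×120 + 18×30 + 5×60 + 6×50 + 7×70 = 3670.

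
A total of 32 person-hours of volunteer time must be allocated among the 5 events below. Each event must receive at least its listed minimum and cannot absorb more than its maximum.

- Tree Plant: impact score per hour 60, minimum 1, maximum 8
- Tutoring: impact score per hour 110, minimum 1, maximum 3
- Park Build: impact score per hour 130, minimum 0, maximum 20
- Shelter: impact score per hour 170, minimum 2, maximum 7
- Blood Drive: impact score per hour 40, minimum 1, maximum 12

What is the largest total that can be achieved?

Meeting every minimum uses 1+1+0+2+1 = 5 person-hours, leaving 27.
Order the events by impact score per hour: Shelter 170 > Park Build 130 > Tutoring 110 > Tree Plant 60 > Blood Drive 40.
Shelter: +5 to 7 (cap) → 22 left.
Park Build: +20 to 20 (cap) → 2 left.
Give Tutoring 2 more to hit its cap of 3 → 0 left.
Total = 60×1 + 110×3 + 130×20 + 170×7 + 40×1 = 4220.

4220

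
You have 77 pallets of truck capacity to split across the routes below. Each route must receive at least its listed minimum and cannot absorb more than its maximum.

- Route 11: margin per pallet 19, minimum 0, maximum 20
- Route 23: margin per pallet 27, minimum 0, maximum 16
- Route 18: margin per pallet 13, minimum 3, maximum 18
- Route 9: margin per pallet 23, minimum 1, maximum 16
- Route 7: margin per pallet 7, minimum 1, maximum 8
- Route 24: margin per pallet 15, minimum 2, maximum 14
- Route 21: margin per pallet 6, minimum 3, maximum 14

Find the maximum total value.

1506

Meeting every minimum uses 0+0+3+1+1+2+3 = 10 pallets, leaving 67.
Rank by margin per pallet: Route 23 27 > Route 9 23 > Route 11 19 > Route 24 15 > Route 18 13 > Route 7 7 > Route 21 6.
Give Route 23 16 more to hit its cap of 16 → 51 left.
Give Route 9 15 more to hit its cap of 16 → 36 left.
Give Route 11 20 more to hit its cap of 20 → 16 left.
Give Route 24 12 more to hit its cap of 14 → 4 left.
Route 18 has room for 15 more but only 4 remain, so it gets 7.
Total = 19×20 + 27×16 + 13×7 + 23×16 + 7×1 + 15×14 + 6×3 = 1506.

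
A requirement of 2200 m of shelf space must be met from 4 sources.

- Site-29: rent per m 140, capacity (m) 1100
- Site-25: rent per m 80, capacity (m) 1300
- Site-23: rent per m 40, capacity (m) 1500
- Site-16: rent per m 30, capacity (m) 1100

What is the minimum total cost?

77000

Use sources in increasing cost order.
Site-16 (30): use full 1100 — 1100 m to go.
Site-23 at 40: take 1100 of its 1500 — requirement met.
Site-25, Site-29: unused.
Cost = 1100×30 + 1100×40 = 77000.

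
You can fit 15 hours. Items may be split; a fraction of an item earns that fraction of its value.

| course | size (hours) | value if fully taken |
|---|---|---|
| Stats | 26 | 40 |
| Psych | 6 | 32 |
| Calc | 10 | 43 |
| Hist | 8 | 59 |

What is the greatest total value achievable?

Rank by value-to-size ratio: Hist 59/8≈7.38, Psych 32/6≈5.33, Calc 43/10≈4.3, Stats 40/26≈1.54.
Take all of Hist (8 hours, value 59) — 7 hours left.
Psych: take in full, 6 hours for value 32 — 1 left.
Only 1 hours remain; take 1/10 of Calc for value 43×1/10 = 4.3.
Total value = 95.3.

95.3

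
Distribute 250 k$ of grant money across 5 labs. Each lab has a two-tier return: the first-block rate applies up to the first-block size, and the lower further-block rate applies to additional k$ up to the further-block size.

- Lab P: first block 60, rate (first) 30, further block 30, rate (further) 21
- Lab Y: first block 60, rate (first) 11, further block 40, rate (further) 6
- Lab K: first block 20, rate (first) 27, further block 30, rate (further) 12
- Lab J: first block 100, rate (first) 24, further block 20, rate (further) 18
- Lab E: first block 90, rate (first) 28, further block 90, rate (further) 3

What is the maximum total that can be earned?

Treat each block as its own option and order by rate: Lab P/first 30 > Lab E/first 28 > Lab K/first 27 > Lab J/first 24 > Lab P/second 21 > Lab J/second 18 > Lab K/second 12 > Lab Y/first 11 > Lab Y/second 6 > Lab E/second 3.
Lab P first at 30: fill all 60 — 190 left.
Lab E/first (28): +90 — 100 left.
Fill Lab K first block (20 at 27) — 80 left.
Lab J first at 24: only 80 left, fill 80.
Total = 30×60 + 28×90 + 27×20 + 24×80 = 6780.

6780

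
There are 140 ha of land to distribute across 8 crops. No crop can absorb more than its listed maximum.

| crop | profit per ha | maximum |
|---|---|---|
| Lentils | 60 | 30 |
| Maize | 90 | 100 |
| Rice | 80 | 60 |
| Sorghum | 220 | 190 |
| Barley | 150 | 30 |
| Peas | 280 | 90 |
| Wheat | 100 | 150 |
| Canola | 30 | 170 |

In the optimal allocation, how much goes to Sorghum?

50

Order the crops by profit per ha: Peas 280 > Sorghum 220 > Barley 150 > Wheat 100 > Maize 90 > Rice 80 > Lentils 60 > Canola 30.
Peas takes 90 to reach its cap of 90 → 50 left.
Sorghum: +50 (room for 190) → 50. Pool exhausted.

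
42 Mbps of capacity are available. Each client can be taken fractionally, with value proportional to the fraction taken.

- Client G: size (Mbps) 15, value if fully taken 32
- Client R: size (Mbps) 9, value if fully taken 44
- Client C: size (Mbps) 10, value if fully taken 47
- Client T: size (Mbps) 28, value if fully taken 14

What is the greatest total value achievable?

Best value per unit of size first: Client R 44/9≈4.89, Client C 47/10≈4.7, Client G 32/15≈2.13, Client T 14/28≈0.5.
Take all of Client R (9 Mbps, value 44) ; 33 Mbps left.
All 10 Mbps of Client C fit (value 47) ; 23 remain.
Client G: take in full, 15 Mbps for value 32 ; 8 left.
8 Mbps left: a 8/28 share of Client T gives 14×8/28 = 4.
Total value = 127.

127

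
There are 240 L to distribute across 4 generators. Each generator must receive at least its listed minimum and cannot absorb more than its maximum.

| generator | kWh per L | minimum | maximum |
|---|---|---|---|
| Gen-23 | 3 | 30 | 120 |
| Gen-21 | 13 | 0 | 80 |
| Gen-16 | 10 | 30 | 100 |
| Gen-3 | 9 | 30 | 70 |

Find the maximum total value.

Meeting every minimum uses 30+0+30+30 = 90 L, leaving 150.
Rank by kWh per L: Gen-21 13 > Gen-16 10 > Gen-3 9 > Gen-23 3.
Give Gen-21 80 more to hit its cap of 80 ; 70 left.
Gen-16: +70 to 100 (cap) ; 0 left.
Total = 3×30 + 13×80 + 10×100 + 9×30 = 2400.

2400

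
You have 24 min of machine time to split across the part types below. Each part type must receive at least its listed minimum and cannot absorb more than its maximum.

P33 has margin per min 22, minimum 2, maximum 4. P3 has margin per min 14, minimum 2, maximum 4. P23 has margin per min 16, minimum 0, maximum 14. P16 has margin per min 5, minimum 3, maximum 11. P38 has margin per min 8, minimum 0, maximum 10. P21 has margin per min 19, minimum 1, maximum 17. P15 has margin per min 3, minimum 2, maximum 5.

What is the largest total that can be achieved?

384

Meeting every minimum uses 2+2+0+3+0+1+2 = 10 min, leaving 14.
Order the part types by margin per min: P33 22 > P21 19 > P23 16 > P3 14 > P38 8 > P16 5 > P15 3.
Give P33 2 more to hit its cap of 4 — 12 left.
Only 12 left; P21 takes them to reach 13.
Total = 22×4 + 14×2 + 5×3 + 19×13 + 3×2 = 384.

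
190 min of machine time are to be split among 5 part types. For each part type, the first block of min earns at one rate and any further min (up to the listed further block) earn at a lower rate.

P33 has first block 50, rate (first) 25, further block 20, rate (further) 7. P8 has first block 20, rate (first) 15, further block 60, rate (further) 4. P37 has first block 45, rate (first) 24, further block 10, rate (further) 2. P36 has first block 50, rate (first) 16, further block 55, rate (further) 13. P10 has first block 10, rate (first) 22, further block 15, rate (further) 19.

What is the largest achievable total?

3935

Order all 10 blocks by rate: P33/tier1 25 > P37/tier1 24 > P10/tier1 22 > P10/tier2 19 > P36/tier1 16 > P8/tier1 15 > P36/tier2 13 > P33/tier2 7 > P8/tier2 4 > P37/tier2 2.
P33/tier1 (25): +50 → 140 left.
Fill P37 tier1 block (45 at 24) → 95 left.
P10 tier1 at 22: fill all 10 → 85 left.
Fill P10 tier2 block (15 at 19) → 70 left.
P36/tier1 (16): +50 → 20 left.
P8/tier1 (15): +20 → 0 left.
Total = 25×50 + 24×45 + 22×10 + 19×15 + 16×50 + 15×20 = 3935.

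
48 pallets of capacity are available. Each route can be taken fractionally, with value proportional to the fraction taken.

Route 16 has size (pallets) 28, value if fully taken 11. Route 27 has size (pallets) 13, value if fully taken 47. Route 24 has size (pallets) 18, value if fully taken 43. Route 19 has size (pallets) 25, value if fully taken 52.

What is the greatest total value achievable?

Sort by value density: Route 27 47/13≈3.62, Route 24 43/18≈2.39, Route 19 52/25≈2.08, Route 16 11/28≈0.393.
Route 27: take in full, 13 pallets for value 47 → 35 left.
All 18 pallets of Route 24 fit (value 43) → 17 remain.
Only 17 pallets remain; take 17/25 of Route 19 for value 52×17/25 = 35.36.
Total value = 125.36.

125.36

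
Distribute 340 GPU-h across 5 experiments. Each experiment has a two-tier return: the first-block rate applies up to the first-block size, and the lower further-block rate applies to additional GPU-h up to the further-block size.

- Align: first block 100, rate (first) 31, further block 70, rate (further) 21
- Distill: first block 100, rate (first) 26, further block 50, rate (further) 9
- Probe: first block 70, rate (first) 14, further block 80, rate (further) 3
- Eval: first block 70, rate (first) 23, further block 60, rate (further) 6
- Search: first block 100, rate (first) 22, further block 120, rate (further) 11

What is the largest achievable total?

Order all 10 blocks by rate: Align/first 31 > Distill/first 26 > Eval/first 23 > Search/first 22 > Align/second 21 > Probe/first 14 > Search/second 11 > Distill/second 9 > Eval/second 6 > Probe/second 3.
Align first at 31: fill all 100 → 240 left.
Fill Distill first block (100 at 26) → 140 left.
Eval first at 23: fill all 70 → 70 left.
Search first at 22: only 70 left, fill 70.
Total = 31×100 + 26×100 + 23×70 + 22×70 = 8850.

8850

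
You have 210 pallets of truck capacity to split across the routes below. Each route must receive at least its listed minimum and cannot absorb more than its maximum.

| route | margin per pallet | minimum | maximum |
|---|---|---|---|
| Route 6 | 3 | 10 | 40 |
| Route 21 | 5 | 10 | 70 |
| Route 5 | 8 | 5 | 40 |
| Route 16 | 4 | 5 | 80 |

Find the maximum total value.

1050

Meeting every minimum uses 10+10+5+5 = 30 pallets, leaving 180.
Rank by margin per pallet: Route 5 8 > Route 21 5 > Route 16 4 > Route 6 3.
Route 5 takes 35 more to reach its cap of 40 ; 145 left.
Give Route 21 60 more to hit its cap of 70 ; 85 left.
Route 16: +75 to 80 (cap) ; 10 left.
Route 6 has room for 30 more but only 10 remain, so it gets 20.
Total = 3×20 + 5×70 + 8×40 + 4×80 = 1050.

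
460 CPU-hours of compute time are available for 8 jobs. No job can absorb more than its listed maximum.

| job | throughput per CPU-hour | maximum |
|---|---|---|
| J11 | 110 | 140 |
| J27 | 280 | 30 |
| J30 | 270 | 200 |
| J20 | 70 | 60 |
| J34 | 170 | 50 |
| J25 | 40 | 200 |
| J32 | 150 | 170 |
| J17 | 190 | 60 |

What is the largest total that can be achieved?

100300

Rank by throughput per CPU-hour: J27 280 > J30 270 > J17 190 > J34 170 > J32 150 > J11 110 > J20 70 > J25 40.
Give J27 30 to hit its cap of 30 — 430 left.
J30: +200 to 200 (cap) — 230 left.
Give J17 60 to hit its cap of 60 — 170 left.
J34: +50 to 50 (cap) — 120 left.
J32: +120 (room for 170) → 120. Pool exhausted.
Total = 280×30 + 270×200 + 170×50 + 150×120 + 190×60 = 100300.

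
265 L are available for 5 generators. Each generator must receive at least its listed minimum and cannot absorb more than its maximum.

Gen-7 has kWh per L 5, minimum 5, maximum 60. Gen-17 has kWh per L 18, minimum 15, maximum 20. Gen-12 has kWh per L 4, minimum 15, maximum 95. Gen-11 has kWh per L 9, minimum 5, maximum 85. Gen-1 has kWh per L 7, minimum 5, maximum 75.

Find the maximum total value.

Meeting every minimum uses 5+15+15+5+5 = 45 L, leaving 220.
Rank by kWh per L: Gen-17 18 > Gen-11 9 > Gen-1 7 > Gen-7 5 > Gen-12 4.
Gen-17 takes 5 more to reach its cap of 20 — 215 left.
Gen-11: +80 to 85 (cap) — 135 left.
Gen-1: +70 to 75 (cap) — 65 left.
Gen-7 takes 55 more to reach its cap of 60 — 10 left.
Only 10 left; Gen-12 takes them to reach 25.
Total = 5×60 + 18×20 + 4×25 + 9×85 + 7×75 = 2050.

2050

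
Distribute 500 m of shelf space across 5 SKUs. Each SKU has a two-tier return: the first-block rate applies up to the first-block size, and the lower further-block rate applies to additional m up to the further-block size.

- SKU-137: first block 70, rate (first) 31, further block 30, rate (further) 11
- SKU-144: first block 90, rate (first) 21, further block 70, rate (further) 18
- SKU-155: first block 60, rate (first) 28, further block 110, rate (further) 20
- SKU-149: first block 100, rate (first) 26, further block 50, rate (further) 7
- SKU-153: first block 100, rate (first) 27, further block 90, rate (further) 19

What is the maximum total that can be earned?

Rank every tier by rate: SKU-137/first 31 > SKU-155/first 28 > SKU-153/first 27 > SKU-149/first 26 > SKU-144/first 21 > SKU-155/second 20 > SKU-153/second 19 > SKU-144/second 18 > SKU-137/second 11 > SKU-149/second 7.
SKU-137 first at 31: fill all 70 ; 430 left.
SKU-155/first (28): +60 ; 370 left.
Fill SKU-153 first block (100 at 27) ; 270 left.
Fill SKU-149 first block (100 at 26) ; 170 left.
SKU-144 first at 21: fill all 90 ; 80 left.
80 remain; put them into SKU-155 second at 20.
Total = 31×70 + 28×60 + 27×100 + 26×100 + 21×90 + 20×80 = 12640.

12640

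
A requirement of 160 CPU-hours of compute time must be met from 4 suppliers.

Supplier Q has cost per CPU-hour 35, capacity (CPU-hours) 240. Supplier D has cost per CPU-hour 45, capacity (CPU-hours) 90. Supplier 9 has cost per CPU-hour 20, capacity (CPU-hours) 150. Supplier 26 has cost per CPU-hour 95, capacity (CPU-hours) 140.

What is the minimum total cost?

Cheapest first:
Supplier 9 (20): use full 150 — 10 CPU-hours to go.
Take 10 from Supplier Q at 35 to finish.
Supplier D, Supplier 26: unused.
Cost = 150×20 + 10×35 = 3350.

3350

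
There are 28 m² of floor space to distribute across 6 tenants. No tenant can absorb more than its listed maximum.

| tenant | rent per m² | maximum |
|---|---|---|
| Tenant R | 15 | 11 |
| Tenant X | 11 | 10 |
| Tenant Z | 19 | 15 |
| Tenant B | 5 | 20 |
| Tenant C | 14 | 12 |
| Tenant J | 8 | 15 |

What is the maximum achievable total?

478

Order the tenants by rent per m²: Tenant Z 19 > Tenant R 15 > Tenant C 14 > Tenant X 11 > Tenant J 8 > Tenant B 5.
Tenant Z takes 15 to reach its cap of 15 — 13 left.
Tenant R takes 11 to reach its cap of 11 — 2 left.
Tenant C: +2 (room for 12) → 2. Pool exhausted.
Total = 15×11 + 19×15 + 14×2 = 478.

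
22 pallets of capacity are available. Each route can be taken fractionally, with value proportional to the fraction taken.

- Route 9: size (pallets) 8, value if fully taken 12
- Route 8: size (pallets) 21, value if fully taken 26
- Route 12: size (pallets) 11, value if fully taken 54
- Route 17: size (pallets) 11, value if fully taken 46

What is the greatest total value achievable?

100

Rank by value-to-size ratio: Route 12 54/11≈4.91, Route 17 46/11≈4.18, Route 9 12/8≈1.5, Route 8 26/21≈1.24.
Take all of Route 12 (11 pallets, value 54) ; 11 pallets left.
Take all of Route 17 (11 pallets, value 46) ; 0 pallets left.
Total value = 100.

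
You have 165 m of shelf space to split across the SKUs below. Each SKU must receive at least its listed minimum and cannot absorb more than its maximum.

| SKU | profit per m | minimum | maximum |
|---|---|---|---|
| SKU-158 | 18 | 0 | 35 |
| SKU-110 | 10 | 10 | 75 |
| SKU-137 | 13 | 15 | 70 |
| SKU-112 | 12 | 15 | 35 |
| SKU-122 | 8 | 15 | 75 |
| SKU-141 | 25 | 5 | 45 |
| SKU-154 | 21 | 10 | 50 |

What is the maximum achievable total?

3040

Meeting every minimum uses 0+10+15+15+15+5+10 = 70 m, leaving 95.
Highest profit per m first: SKU-141 25 > SKU-154 21 > SKU-158 18 > SKU-137 13 > SKU-112 12 > SKU-110 10 > SKU-122 8.
SKU-141: +40 to 45 (cap) — 55 left.
SKU-154: +40 to 50 (cap) — 15 left.
SKU-158 has room for 35 more but only 15 remain, so it gets 15.
Total = 18×15 + 10×10 + 13×15 + 12×15 + 8×15 + 25×45 + 21×50 = 3040.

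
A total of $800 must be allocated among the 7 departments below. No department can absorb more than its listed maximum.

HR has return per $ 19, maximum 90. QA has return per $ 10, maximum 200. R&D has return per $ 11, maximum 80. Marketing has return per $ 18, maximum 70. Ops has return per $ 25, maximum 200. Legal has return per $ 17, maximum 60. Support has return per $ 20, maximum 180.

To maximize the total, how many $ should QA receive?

120

Rank by return per $: Ops 25 > Support 20 > HR 19 > Marketing 18 > Legal 17 > R&D 11 > QA 10.
Ops: +200 to 200 (cap) → 600 left.
Support: +180 to 180 (cap) → 420 left.
Give HR 90 to hit its cap of 90 → 330 left.
Give Marketing 70 to hit its cap of 70 → 260 left.
Give Legal 60 to hit its cap of 60 → 200 left.
Give R&D 80 to hit its cap of 80 → 120 left.
Only 120 left; QA takes them to reach 120.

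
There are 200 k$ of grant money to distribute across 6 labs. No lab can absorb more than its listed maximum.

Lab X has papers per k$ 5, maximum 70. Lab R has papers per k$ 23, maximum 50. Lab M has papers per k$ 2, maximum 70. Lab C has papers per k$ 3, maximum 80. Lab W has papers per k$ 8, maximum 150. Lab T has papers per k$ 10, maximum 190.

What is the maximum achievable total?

2650

Highest papers per k$ first: Lab R 23 > Lab T 10 > Lab W 8 > Lab X 5 > Lab C 3 > Lab M 2.
Lab R: +50 to 50 (cap) ; 150 left.
Lab T: +150 (room for 190) → 150. Pool exhausted.
Total = 23×50 + 10×150 = 2650.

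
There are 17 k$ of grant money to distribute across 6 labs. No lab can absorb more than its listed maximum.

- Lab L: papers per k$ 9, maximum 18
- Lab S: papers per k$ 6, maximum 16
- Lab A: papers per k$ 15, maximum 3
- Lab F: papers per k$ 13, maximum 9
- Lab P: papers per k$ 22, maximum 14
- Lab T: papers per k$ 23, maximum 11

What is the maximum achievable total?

385

Rank by papers per k$: Lab T 23 > Lab P 22 > Lab A 15 > Lab F 13 > Lab L 9 > Lab S 6.
Lab T takes 11 to reach its cap of 11 → 6 left.
Lab P: +6 (room for 14) → 6. Pool exhausted.
Total = 22×6 + 23×11 = 385.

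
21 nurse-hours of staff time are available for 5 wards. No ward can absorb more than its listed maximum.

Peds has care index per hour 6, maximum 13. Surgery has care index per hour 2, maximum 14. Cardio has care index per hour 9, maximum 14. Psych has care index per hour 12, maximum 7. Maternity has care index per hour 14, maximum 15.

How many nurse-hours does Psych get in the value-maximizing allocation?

6

Order the wards by care index per hour: Maternity 14 > Psych 12 > Cardio 9 > Peds 6 > Surgery 2.
Give Maternity 15 to hit its cap of 15 ; 6 left.
Only 6 left; Psych takes them to reach 6.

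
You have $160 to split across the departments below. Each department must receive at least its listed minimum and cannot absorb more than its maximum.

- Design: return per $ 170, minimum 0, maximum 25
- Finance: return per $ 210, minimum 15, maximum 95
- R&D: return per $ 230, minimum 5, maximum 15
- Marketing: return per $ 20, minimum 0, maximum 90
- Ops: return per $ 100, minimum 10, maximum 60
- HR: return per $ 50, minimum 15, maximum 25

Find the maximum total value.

Meeting every minimum uses 0+15+5+0+10+15 = 45 $, leaving 115.
Rank by return per $: R&D 230 > Finance 210 > Design 170 > Ops 100 > HR 50 > Marketing 20.
R&D: +10 to 15 (cap) → 105 left.
Give Finance 80 more to hit its cap of 95 → 25 left.
Design: +25 to 25 (cap) → 0 left.
Total = 170×25 + 210×95 + 230×15 + 100×10 + 50×15 = 29400.

29400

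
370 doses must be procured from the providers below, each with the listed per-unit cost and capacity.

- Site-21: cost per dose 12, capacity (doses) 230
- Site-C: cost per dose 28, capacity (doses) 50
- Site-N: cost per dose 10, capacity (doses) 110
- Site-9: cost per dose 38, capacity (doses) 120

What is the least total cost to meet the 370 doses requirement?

Use providers in increasing cost order.
Site-N (10): use full 110 ; 260 doses to go.
Site-21 at 12: take all 230 doses ; 30 still needed.
Site-C at 28: take 30 of its 50 ; requirement met.
Site-9: unused.
Cost = 110×10 + 230×12 + 30×28 = 4700.

4700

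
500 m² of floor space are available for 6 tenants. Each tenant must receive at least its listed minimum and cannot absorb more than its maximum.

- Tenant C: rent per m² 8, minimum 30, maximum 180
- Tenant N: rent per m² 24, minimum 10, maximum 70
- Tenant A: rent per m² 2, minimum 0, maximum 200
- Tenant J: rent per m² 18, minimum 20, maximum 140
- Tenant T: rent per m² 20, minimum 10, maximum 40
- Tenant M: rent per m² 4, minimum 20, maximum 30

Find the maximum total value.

6640

Meeting every minimum uses 30+10+0+20+10+20 = 90 m², leaving 410.
Highest rent per m² first: Tenant N 24 > Tenant T 20 > Tenant J 18 > Tenant C 8 > Tenant M 4 > Tenant A 2.
Tenant N: +60 to 70 (cap) → 350 left.
Tenant T: +30 to 40 (cap) → 320 left.
Tenant J takes 120 more to reach its cap of 140 → 200 left.
Give Tenant C 150 more to hit its cap of 180 → 50 left.
Tenant M takes 10 more to reach its cap of 30 → 40 left.
Only 40 left; Tenant A takes them to reach 40.
Total = 8×180 + 24×70 + 2×40 + 18×140 + 20×40 + 4×30 = 6640.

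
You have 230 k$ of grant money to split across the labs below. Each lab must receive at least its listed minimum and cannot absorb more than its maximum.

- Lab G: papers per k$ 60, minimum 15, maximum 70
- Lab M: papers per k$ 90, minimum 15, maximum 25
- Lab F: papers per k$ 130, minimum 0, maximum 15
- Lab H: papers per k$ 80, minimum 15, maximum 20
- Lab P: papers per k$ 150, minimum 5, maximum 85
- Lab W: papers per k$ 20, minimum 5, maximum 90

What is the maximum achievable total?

Meeting every minimum uses 15+15+0+15+5+5 = 55 k$, leaving 175.
Highest papers per k$ first: Lab P 150 > Lab F 130 > Lab M 90 > Lab H 80 > Lab G 60 > Lab W 20.
Lab P: +80 to 85 (cap) ; 95 left.
Lab F: +15 to 15 (cap) ; 80 left.
Lab M takes 10 more to reach its cap of 25 ; 70 left.
Give Lab H 5 more to hit its cap of 20 ; 65 left.
Give Lab G 55 more to hit its cap of 70 ; 10 left.
Only 10 left; Lab W takes them to reach 15.
Total = 60×70 + 90×25 + 130×15 + 80×20 + 150×85 + 20×15 = 23050.

23050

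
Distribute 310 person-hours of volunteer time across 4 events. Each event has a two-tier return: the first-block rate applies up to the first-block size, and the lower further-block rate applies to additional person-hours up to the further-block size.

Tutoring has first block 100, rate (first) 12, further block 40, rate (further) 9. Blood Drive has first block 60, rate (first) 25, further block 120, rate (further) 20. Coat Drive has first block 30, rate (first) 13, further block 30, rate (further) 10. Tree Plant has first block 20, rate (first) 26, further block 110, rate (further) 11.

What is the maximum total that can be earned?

5770

Order all 8 blocks by rate: Tree Plant/tier1 26 > Blood Drive/tier1 25 > Blood Drive/tier2 20 > Coat Drive/tier1 13 > Tutoring/tier1 12 > Tree Plant/tier2 11 > Coat Drive/tier2 10 > Tutoring/tier2 9.
Tree Plant/tier1 (26): +20 → 290 left.
Fill Blood Drive tier1 block (60 at 25) → 230 left.
Blood Drive/tier2 (20): +120 → 110 left.
Coat Drive tier1 at 13: fill all 30 → 80 left.
Tutoring/tier1: +80 of 100 at 12; pool empty.
Total = 26×20 + 25×60 + 20×120 + 13×30 + 12×80 = 5770.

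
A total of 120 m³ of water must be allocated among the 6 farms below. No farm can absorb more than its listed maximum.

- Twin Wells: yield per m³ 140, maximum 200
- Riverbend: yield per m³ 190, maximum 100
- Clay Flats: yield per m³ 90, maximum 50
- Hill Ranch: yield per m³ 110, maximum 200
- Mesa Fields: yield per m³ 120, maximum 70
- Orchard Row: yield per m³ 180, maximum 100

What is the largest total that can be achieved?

22600

Highest yield per m³ first: Riverbend 190 > Orchard Row 180 > Twin Wells 140 > Mesa Fields 120 > Hill Ranch 110 > Clay Flats 90.
Riverbend: +100 to 100 (cap) — 20 left.
Orchard Row has room for 100 but only 20 remain, so it gets 20.
Total = 190×100 + 180×20 = 22600.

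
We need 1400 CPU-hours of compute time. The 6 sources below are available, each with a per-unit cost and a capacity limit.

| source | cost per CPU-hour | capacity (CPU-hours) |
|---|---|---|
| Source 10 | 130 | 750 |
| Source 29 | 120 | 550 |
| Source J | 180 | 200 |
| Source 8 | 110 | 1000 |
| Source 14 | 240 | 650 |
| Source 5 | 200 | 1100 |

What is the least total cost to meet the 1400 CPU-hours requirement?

158000

Use sources in increasing cost order.
Source 8 (110): use full 1000 — 400 CPU-hours to go.
Take 400 from Source 29 at 120 to finish.
Source 10, Source J, Source 5, Source 14: unused.
Cost = 1000×110 + 400×120 = 158000.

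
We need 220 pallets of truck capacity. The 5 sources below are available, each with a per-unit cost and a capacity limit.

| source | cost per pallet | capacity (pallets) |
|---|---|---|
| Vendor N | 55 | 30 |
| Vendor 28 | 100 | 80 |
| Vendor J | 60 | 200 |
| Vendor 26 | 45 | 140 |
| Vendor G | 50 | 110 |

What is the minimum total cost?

Fill from the cheapest source first.
Vendor 26 at 45: take all 140 pallets → 80 still needed.
Vendor G at 50: take 80 of its 110 → requirement met.
Vendor N, Vendor J, Vendor 28: unused.
Cost = 140×45 + 80×50 = 10300.

10300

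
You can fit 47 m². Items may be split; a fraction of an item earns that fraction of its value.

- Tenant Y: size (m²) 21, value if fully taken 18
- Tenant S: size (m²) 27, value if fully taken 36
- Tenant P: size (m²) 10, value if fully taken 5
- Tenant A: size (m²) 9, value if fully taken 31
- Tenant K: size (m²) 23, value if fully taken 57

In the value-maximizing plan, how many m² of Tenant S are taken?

15

Best value per unit of size first: Tenant A 31/9≈3.44, Tenant K 57/23≈2.48, Tenant S 36/27≈1.33, Tenant Y 18/21≈0.857, Tenant P 5/10≈0.5.
All 9 m² of Tenant A fit (value 31) ; 38 remain.
Take all of Tenant K (23 m², value 57) ; 15 m² left.
15 m² left: a 15/27 share of Tenant S gives 36×15/27 = 20.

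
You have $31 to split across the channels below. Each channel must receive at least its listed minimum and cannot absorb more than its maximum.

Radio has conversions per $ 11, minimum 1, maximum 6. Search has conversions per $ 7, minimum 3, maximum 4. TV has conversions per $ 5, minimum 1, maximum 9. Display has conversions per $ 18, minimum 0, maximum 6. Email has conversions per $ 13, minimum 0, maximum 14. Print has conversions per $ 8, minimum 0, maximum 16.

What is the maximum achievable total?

Meeting every minimum uses 1+3+1+0+0+0 = 5 $, leaving 26.
Order the channels by conversions per $: Display 18 > Email 13 > Radio 11 > Print 8 > Search 7 > TV 5.
Give Display 6 more to hit its cap of 6 — 20 left.
Give Email 14 more to hit its cap of 14 — 6 left.
Radio takes 5 more to reach its cap of 6 — 1 left.
Print: +1 (room for 16) → 1. Pool exhausted.
Total = 11×6 + 7×3 + 5×1 + 18×6 + 13×14 + 8×1 = 390.

390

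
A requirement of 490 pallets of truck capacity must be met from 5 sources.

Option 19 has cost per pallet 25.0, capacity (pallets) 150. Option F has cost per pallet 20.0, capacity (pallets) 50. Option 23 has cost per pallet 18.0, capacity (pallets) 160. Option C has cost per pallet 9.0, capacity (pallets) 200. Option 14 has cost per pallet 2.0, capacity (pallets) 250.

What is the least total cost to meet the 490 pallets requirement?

Fill from the cheapest source first.
Option 14 at 2.0: take all 250 pallets ; 240 still needed.
Option C (9.0): use full 200 ; 40 pallets to go.
Option 23 at 18.0: take 40 of its 160 ; requirement met.
Option F, Option 19: unused.
Cost = 250×2.0 + 200×9.0 + 40×18.0 = 3020.

3020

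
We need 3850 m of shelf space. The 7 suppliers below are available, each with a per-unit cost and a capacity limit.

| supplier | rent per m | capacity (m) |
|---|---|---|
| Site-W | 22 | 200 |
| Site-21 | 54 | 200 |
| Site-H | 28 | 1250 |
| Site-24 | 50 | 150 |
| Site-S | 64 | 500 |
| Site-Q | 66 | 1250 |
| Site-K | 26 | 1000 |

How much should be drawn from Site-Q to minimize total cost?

550

Fill from the cheapest supplier first.
Site-W at 22: take all 200 m — 3650 still needed.
Site-K at 26: take all 1000 m — 2650 still needed.
Take 1250 from Site-H at 28 — need 1400 more.
Site-24 (50): use full 150 — 1250 m to go.
Take 200 from Site-21 at 54 — need 1050 more.
Site-S (64): use full 500 — 550 m to go.
Site-Q at 66: take 550 of its 1250 — requirement met.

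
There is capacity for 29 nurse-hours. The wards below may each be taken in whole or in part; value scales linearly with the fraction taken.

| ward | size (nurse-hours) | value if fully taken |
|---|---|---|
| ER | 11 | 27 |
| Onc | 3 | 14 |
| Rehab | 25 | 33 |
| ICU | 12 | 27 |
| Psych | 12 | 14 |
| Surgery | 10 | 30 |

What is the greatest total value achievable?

Sort by value density: Onc 14/3≈4.67, Surgery 30/10≈3, ER 27/11≈2.45, ICU 27/12≈2.25, Rehab 33/25≈1.32, Psych 14/12≈1.17.
Take all of Onc (3 nurse-hours, value 14) ; 26 nurse-hours left.
Surgery: take in full, 10 nurse-hours for value 30 ; 16 left.
All 11 nurse-hours of ER fit (value 27) ; 5 remain.
Only 5 nurse-hours remain; take 5/12 of ICU for value 27×5/12 = 11.25.
Total value = 82.25.

82.25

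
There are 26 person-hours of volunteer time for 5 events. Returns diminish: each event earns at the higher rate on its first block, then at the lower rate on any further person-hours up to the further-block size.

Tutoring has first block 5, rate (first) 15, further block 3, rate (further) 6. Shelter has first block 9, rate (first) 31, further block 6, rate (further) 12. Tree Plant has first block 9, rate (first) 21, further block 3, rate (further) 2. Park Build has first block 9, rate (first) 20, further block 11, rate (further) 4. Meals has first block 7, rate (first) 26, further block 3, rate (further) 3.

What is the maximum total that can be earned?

670

Treat each block as its own option and order by rate: Shelter/tier1 31 > Meals/tier1 26 > Tree Plant/tier1 21 > Park Build/tier1 20 > Tutoring/tier1 15 > Shelter/tier2 12 > Tutoring/tier2 6 > Park Build/tier2 4 > Meals/tier2 3 > Tree Plant/tier2 2.
Shelter/tier1 (31): +9 ; 17 left.
Meals/tier1 (26): +7 ; 10 left.
Fill Tree Plant tier1 block (9 at 21) ; 1 left.
Park Build tier1 at 20: only 1 left, fill 1.
Total = 31×9 + 26×7 + 21×9 + 20×1 = 670.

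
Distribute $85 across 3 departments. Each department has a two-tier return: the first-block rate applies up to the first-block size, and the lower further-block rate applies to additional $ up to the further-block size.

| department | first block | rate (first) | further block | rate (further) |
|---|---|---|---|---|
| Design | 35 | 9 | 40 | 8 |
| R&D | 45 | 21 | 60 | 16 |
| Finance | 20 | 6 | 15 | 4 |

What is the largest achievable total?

1585

Treat each block as its own option and order by rate: R&D/first 21 > R&D/second 16 > Design/first 9 > Design/second 8 > Finance/first 6 > Finance/second 4.
R&D/first (21): +45 ; 40 left.
R&D second at 16: only 40 left, fill 40.
Total = 21×45 + 16×40 = 1585.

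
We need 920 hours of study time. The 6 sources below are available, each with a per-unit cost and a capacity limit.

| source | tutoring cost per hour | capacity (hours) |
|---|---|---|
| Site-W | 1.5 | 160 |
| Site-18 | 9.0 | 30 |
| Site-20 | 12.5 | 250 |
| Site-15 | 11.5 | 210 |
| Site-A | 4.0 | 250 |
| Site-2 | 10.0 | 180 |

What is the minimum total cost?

6850

Fill from the cheapest source first.
Take 160 from Site-W at 1.5 → need 760 more.
Take 250 from Site-A at 4.0 → need 510 more.
Take 30 from Site-18 at 9.0 → need 480 more.
Take 180 from Site-2 at 10.0 → need 300 more.
Site-15 at 11.5: take all 210 hours → 90 still needed.
Site-20 at 12.5: take 90 of its 250 → requirement met.
Cost = 160×1.5 + 250×4.0 + 30×9.0 + 180×10.0 + 210×11.5 + 90×12.5 = 6850.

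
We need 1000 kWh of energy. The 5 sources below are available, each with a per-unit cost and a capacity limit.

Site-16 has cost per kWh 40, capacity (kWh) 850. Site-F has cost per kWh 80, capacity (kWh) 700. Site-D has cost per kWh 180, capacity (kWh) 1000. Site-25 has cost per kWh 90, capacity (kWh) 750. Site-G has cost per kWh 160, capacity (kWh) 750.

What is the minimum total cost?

Use sources in increasing cost order.
Site-16 (40): use full 850 ; 150 kWh to go.
Site-F (80): take the remaining 150 ; done.
Site-25, Site-G, Site-D: unused.
Cost = 850×40 + 150×80 = 46000.

46000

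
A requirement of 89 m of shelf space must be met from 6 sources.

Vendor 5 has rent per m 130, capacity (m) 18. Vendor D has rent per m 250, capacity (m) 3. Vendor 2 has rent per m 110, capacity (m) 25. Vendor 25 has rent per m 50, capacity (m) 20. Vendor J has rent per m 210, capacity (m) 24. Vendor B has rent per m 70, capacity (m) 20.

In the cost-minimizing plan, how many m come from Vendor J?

Fill from the cheapest source first.
Vendor 25 (50): use full 20 ; 69 m to go.
Take 20 from Vendor B at 70 ; need 49 more.
Vendor 2 at 110: take all 25 m ; 24 still needed.
Vendor 5 at 130: take all 18 m ; 6 still needed.
Take 6 from Vendor J at 210 to finish.
Vendor D: unused.

6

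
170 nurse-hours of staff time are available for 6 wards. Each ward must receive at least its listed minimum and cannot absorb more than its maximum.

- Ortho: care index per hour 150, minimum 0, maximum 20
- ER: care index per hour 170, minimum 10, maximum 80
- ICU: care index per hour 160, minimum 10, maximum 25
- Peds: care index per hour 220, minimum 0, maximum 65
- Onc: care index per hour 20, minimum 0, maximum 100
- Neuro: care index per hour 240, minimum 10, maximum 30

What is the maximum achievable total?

34150

Meeting every minimum uses 0+10+10+0+0+10 = 30 nurse-hours, leaving 140.
Highest care index per hour first: Neuro 240 > Peds 220 > ER 170 > ICU 160 > Ortho 150 > Onc 20.
Give Neuro 20 more to hit its cap of 30 ; 120 left.
Give Peds 65 more to hit its cap of 65 ; 55 left.
ER has room for 70 more but only 55 remain, so it gets 65.
Total = 170×65 + 160×10 + 220×65 + 240×30 = 34150.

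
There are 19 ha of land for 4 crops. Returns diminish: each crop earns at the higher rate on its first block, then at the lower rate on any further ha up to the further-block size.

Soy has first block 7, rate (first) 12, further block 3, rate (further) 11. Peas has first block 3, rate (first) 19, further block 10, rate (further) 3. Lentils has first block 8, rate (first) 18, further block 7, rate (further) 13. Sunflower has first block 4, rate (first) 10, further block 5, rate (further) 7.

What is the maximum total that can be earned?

Order all 8 blocks by rate: Peas/T1 19 > Lentils/T1 18 > Lentils/T2 13 > Soy/T1 12 > Soy/T2 11 > Sunflower/T1 10 > Sunflower/T2 7 > Peas/T2 3.
Peas T1 at 19: fill all 3 — 16 left.
Lentils T1 at 18: fill all 8 — 8 left.
Lentils/T2 (13): +7 — 1 left.
Soy T1 at 12: only 1 left, fill 1.
Total = 19×3 + 18×8 + 13×7 + 12×1 = 304.

304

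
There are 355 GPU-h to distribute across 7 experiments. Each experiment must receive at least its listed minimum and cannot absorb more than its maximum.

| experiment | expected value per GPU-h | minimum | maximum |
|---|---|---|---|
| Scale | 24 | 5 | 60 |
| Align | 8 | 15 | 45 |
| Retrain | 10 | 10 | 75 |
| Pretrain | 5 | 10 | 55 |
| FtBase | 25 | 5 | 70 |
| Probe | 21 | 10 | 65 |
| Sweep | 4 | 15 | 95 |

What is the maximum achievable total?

5850

Meeting every minimum uses 5+15+10+10+5+10+15 = 70 GPU-h, leaving 285.
Highest expected value per GPU-h first: FtBase 25 > Scale 24 > Probe 21 > Retrain 10 > Align 8 > Pretrain 5 > Sweep 4.
Give FtBase 65 more to hit its cap of 70 → 220 left.
Scale: +55 to 60 (cap) → 165 left.
Probe: +55 to 65 (cap) → 110 left.
Give Retrain 65 more to hit its cap of 75 → 45 left.
Align: +30 to 45 (cap) → 15 left.
Only 15 left; Pretrain takes them to reach 25.
Total = 24×60 + 8×45 + 10×75 + 5×25 + 25×70 + 21×65 + 4×15 = 5850.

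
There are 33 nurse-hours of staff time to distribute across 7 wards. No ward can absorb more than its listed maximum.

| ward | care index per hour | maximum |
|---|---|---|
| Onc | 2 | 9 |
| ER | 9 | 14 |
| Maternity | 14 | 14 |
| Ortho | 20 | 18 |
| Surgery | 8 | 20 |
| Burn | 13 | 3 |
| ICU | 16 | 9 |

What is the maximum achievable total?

Highest care index per hour first: Ortho 20 > ICU 16 > Maternity 14 > Burn 13 > ER 9 > Surgery 8 > Onc 2.
Give Ortho 18 to hit its cap of 18 ; 15 left.
ICU takes 9 to reach its cap of 9 ; 6 left.
Maternity has room for 14 but only 6 remain, so it gets 6.
Total = 14×6 + 20×18 + 16×9 = 588.

588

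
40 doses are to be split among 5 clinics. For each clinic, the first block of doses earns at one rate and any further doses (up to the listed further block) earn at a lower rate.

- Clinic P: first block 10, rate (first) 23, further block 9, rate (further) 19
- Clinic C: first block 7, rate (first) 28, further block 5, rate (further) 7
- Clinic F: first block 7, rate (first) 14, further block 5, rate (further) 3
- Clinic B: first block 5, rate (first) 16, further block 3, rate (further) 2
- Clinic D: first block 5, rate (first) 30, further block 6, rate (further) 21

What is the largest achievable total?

921

Treat each block as its own option and order by rate: Clinic D/first 30 > Clinic C/first 28 > Clinic P/first 23 > Clinic D/second 21 > Clinic P/second 19 > Clinic B/first 16 > Clinic F/first 14 > Clinic C/second 7 > Clinic F/second 3 > Clinic B/second 2.
Clinic D first at 30: fill all 5 ; 35 left.
Fill Clinic C first block (7 at 28) ; 28 left.
Clinic P/first (23): +10 ; 18 left.
Clinic D/second (21): +6 ; 12 left.
Clinic P second at 19: fill all 9 ; 3 left.
Clinic B first at 16: only 3 left, fill 3.
Total = 30×5 + 28×7 + 23×10 + 21×6 + 19×9 + 16×3 = 921.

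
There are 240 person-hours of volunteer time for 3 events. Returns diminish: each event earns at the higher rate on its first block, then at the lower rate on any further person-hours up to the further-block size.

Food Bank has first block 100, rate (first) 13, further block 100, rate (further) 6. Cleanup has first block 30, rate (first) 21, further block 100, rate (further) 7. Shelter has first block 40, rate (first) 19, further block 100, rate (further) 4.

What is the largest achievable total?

3180

Rank every tier by rate: Cleanup/tier1 21 > Shelter/tier1 19 > Food Bank/tier1 13 > Cleanup/tier2 7 > Food Bank/tier2 6 > Shelter/tier2 4.
Fill Cleanup tier1 block (30 at 21) — 210 left.
Shelter tier1 at 19: fill all 40 — 170 left.
Food Bank/tier1 (13): +100 — 70 left.
Cleanup tier2 at 7: only 70 left, fill 70.
Total = 21×30 + 19×40 + 13×100 + 7×70 = 3180.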